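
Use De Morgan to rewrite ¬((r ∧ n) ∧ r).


De Morgan: the negation of a conjunction is the disjunction of the negations.
Distribute ¬ across ∧, flipping it to ∨, and negate each literal.

((¬r) ∨ (¬n)) ∨ (¬r)


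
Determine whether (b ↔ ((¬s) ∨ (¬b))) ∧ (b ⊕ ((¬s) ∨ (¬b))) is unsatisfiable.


Truth table over {b, s}:
b | s | φ
---------
F | F | F
T | F | F
F | T | F
T | T | F
Every row is false.

Yes, it is a contradiction.


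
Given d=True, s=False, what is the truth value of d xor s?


Exclusive or is true when exactly one operand is true.
Substitute: d=True, s=False.
True xor False evaluates to True.

True


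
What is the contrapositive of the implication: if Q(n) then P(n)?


The contrapositive of (P → Q) is (¬Q → ¬P); it is logically equivalent to the original.
Here P = 'Q(n)' and Q = 'P(n)'.

If not (P(n)), then not (Q(n)).


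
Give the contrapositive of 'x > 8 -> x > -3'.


The contrapositive of (P → Q) is (¬Q → ¬P); it is logically equivalent to the original.
Here P = 'x > 8' and Q = 'x > -3'.

If not (x > -3), then not (x > 8).


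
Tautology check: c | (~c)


Build the truth table over {c}:
c | φ
-----
False | True
True | True
Every row evaluates to true.

Yes, it is a tautology.


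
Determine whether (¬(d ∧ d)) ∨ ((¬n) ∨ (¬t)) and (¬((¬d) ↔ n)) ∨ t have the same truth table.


Compare truth tables:
d | n | t | φ | ψ
-----------------
F | F | F | T | T
T | F | F | T | F
F | T | F | T | F
T | T | F | T | T
F | F | T | T | T
T | F | T | T | T
F | T | T | T | T
T | T | T | F | T
They differ at row 2 (d=T, n=F, t=F): φ=T but ψ=F.

No, they are not logically equivalent.


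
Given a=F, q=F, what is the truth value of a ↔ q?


Biconditional is true when both operands have the same truth value.
Substitute: a=F, q=F.
F ↔ F evaluates to T.

T


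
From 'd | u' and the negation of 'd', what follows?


Disjunctive syllogism: from (P ∨ Q) and ¬P, infer Q.
One disjunct, 'd', is ruled out; the other must hold.

u


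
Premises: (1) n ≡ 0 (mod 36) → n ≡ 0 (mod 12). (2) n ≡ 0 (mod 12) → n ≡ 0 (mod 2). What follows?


Hypothetical syllogism: from (P → Q) and (Q → R), infer (P → R).
Chain the two implications through the shared middle term 'n ≡ 0 (mod 12)'.

n ≡ 0 (mod 36) → n ≡ 0 (mod 2)


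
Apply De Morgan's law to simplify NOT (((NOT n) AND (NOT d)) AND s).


De Morgan: the negation of a conjunction is the disjunction of the negations.
Distribute NOT across AND, flipping it to OR, and negate each literal.

(n OR d) OR (NOT s)


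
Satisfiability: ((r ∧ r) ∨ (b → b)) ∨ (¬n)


Search for a satisfying assignment over {b, n, r}.
Try b=F, n=F, r=F: the formula evaluates to T.
A satisfying assignment exists.

Satisfiable.


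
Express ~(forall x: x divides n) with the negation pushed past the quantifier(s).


¬(forall x: φ) = exists x: ¬φ, and ¬(exists x: φ) = forall x: ¬φ.
Apply to the universal statement.

exists x: ~(x divides n)


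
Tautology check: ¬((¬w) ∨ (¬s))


Build the truth table over {s, w}:
s | w | φ
---------
F | F | F
T | F | F
F | T | F
T | T | T
Counterexample at row 1: with s=F, w=F, the formula is F.

No, it is not a tautology.


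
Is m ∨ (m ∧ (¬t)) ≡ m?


Compare truth tables:
m | t | φ | ψ
-------------
F | F | F | F
T | F | T | T
F | T | F | F
T | T | T | T
The columns φ and ψ agree on every row.

Yes, they are logically equivalent.


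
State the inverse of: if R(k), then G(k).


The inverse of (P → Q) is (¬P → ¬Q). It is equivalent to the converse, not to the original.
Here P = 'R(k)' and Q = 'G(k)'.

If not (R(k)), then not (G(k)).


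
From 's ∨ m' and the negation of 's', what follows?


Disjunctive syllogism: from (P ∨ Q) and ¬P, infer Q.
One disjunct, 's', is ruled out; the other must hold.

m


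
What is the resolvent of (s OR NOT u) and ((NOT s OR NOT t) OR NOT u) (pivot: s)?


The clauses contain complementary literals s and NOTs.
Resolution eliminates this pair and disjoins the remaining literals (merging duplicates).

(NOT u OR NOT t)


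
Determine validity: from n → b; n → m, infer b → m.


This is (no valid rule). There exist truth assignments where the premises are all true but the conclusion is false.

Invalid.


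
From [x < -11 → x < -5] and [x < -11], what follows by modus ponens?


Modus ponens: from (P → Q) and P, infer Q.
P = 'x < -11' is asserted, and P → Q holds, so Q follows.

x < -5.


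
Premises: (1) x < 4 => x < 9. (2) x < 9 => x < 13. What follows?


Hypothetical syllogism: from (P → Q) and (Q → R), infer (P → R).
Chain the two implications through the shared middle term 'x < 9'.

x < 4 => x < 13


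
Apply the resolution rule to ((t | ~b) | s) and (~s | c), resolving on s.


The clauses contain complementary literals s and ~s.
Resolution eliminates this pair and disjoins the remaining literals (merging duplicates).

((t | ~b) | c)


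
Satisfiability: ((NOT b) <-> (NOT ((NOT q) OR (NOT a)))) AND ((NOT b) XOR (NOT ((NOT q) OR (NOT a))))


Check all 8 assignments over {a, b, q}:
a | b | q | φ
-------------
F | F | F | F
T | F | F | F
F | T | F | F
T | T | F | F
F | F | T | F
T | F | T | F
F | T | T | F
T | T | T | F
No assignment makes the formula true.

Unsatisfiable.


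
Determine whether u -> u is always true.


Build the truth table over {u}:
u | φ
-----
F | T
T | T
Every row evaluates to true.

Yes, it is a tautology.


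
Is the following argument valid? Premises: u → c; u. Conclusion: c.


This matches the form of modus ponens: the conclusion follows in every model of the premises.

Valid.


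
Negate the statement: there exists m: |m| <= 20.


¬(for all x: φ) = there exists x: ¬φ, and ¬(there exists x: φ) = for all x: ¬φ.
Apply to the existential statement.

for all m: NOT(|m| <= 20)


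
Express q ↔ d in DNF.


Step 1: q ↔ d is true exactly when both agree: (q ∧ d) ∨ (¬q ∧ ¬d).

(q ∧ d) ∨ ((¬q) ∧ (¬d))


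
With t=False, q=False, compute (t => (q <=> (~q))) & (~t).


Substitute t=False, q=False:
~q = True
q <=> (~q) = False <=> True = False
t => (q <=> (~q)) = False => False = True
~t = True
(t => (q <=> (~q))) & (~t) = True & True = True

True


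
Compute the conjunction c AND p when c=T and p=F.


Conjunction is true only when both operands are true.
Substitute: c=T, p=F.
T AND F evaluates to F.

F


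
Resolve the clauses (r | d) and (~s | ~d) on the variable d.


The clauses contain complementary literals d and ~d.
Resolution eliminates this pair and disjoins the remaining literals (merging duplicates).

(r | ~s)


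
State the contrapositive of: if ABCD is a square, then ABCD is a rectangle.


The contrapositive of (P → Q) is (¬Q → ¬P); it is logically equivalent to the original.
Here P = 'ABCD is a square' and Q = 'ABCD is a rectangle'.

If not (ABCD is a rectangle), then not (ABCD is a square).


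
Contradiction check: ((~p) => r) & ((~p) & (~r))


Truth table over {p, r}:
p | r | φ
---------
False | False | False
True | False | False
False | True | False
True | True | False
Every row is false.

Yes, it is a contradiction.


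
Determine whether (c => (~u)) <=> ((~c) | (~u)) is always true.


Build the truth table over {c, u}:
c | u | φ
---------
False | False | True
True | False | True
False | True | True
True | True | True
Every row evaluates to true.

Yes, it is a tautology.


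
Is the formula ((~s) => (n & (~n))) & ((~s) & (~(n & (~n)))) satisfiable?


Check all 4 assignments over {n, s}:
n | s | φ
---------
False | False | False
True | False | False
False | True | False
True | True | False
No assignment makes the formula true.

Unsatisfiable.


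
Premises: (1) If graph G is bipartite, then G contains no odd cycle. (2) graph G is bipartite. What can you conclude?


Modus ponens: from (P → Q) and P, infer Q.
P = 'graph G is bipartite' is asserted, and P → Q holds, so Q follows.

G contains no odd cycle.


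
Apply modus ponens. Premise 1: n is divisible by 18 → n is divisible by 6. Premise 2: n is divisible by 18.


Modus ponens: from (P → Q) and P, infer Q.
P = 'n is divisible by 18' is asserted, and P → Q holds, so Q follows.

n is divisible by 6.


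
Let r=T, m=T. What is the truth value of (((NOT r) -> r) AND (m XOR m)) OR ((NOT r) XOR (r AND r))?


Substitute r=T, m=T:
NOT r = F
(NOT r) -> r = F -> T = T
m XOR m = T XOR T = F
((NOT r) -> r) AND (m XOR m) = T AND F = F
NOT r = F
r AND r = T AND T = T
(NOT r) XOR (r AND r) = F XOR T = T
(((NOT r) -> r) AND (m XOR m)) OR ((NOT r) XOR (r AND r)) = F OR T = T

T


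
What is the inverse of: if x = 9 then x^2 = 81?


The inverse of (P → Q) is (¬P → ¬Q). It is equivalent to the converse, not to the original.
Here P = 'x = 9' and Q = 'x^2 = 81'.

If not (x = 9), then not (x^2 = 81).


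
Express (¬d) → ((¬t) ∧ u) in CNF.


Step 1: Rewrite (¬d) → ((¬t) ∧ u) as ¬(¬d) ∨ ((¬t) ∧ u).
Step 2: Distribute ∨ over ∧.
Step 3: Eliminate any double negations (¬¬X = X).

(d ∨ (¬t)) ∧ (d ∨ u)


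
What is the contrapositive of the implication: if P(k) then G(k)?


The contrapositive of (P → Q) is (¬Q → ¬P); it is logically equivalent to the original.
Here P = 'P(k)' and Q = 'G(k)'.

If not (G(k)), then not (P(k)).


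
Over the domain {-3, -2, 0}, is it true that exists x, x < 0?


Evaluate the predicate on each element: -3:True, -2:True, 0:False.
Witness x = -3 satisfies the predicate.

True


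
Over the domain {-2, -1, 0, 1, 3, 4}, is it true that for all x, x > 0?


Evaluate the predicate on each element: -2:F, -1:F, 0:F, 1:T, 3:T, 4:T.
Counterexample x = -2 fails the predicate.

F


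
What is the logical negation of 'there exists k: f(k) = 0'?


¬(for all x: φ) = there exists x: ¬φ, and ¬(there exists x: φ) = for all x: ¬φ.
Apply to the existential statement.

for all k: NOT(f(k) = 0)


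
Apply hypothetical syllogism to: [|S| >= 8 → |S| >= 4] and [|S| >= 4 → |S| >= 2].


Hypothetical syllogism: from (P → Q) and (Q → R), infer (P → R).
Chain the two implications through the shared middle term '|S| >= 4'.

|S| >= 8 → |S| >= 2


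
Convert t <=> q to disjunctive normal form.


Step 1: t ↔ q is true exactly when both agree: (t ∧ q) ∨ (¬t ∧ ¬q).

(t & q) | ((~t) & (~q))


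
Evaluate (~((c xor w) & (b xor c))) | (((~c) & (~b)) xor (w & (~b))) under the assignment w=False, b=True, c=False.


Substitute w=False, b=True, c=False:
… (earlier sub-steps elided)
b xor c = True xor False = True
(c xor w) & (b xor c) = False & True = False
~((c xor w) & (b xor c)) = True
~c = True
~b = False
(~c) & (~b) = True & False = False
~b = False
w & (~b) = False & False = False
((~c) & (~b)) xor (w & (~b)) = False xor False = False
(~((c xor w) & (b xor c))) | (((~c) & (~b)) xor (w & (~b))) = True | False = True

True


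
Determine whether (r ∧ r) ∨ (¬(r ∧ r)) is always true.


Build the truth table over {r}:
r | φ
-----
F | T
T | T
Every row evaluates to true.

Yes, it is a tautology.


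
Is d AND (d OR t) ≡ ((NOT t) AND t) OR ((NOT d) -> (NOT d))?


Compare truth tables:
d | t | φ | ψ
-------------
F | F | F | T
T | F | T | T
F | T | F | T
T | T | T | T
They differ at row 1 (d=F, t=F): φ=F but ψ=T.

No, they are not logically equivalent.


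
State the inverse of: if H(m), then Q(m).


The inverse of (P → Q) is (¬P → ¬Q). It is equivalent to the converse, not to the original.
Here P = 'H(m)' and Q = 'Q(m)'.

If not (H(m)), then not (Q(m)).


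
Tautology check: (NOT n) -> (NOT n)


Build the truth table over {n}:
n | φ
-----
F | T
T | T
Every row evaluates to true.

Yes, it is a tautology.


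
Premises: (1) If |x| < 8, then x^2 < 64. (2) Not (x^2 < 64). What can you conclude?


Modus tollens: from (P → Q) and ¬Q, infer ¬P.
Q = 'x^2 < 64' is denied; since P → Q, P must also fail.

Not (|x| < 8).


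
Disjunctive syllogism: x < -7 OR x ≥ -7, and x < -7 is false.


Disjunctive syllogism: from (P ∨ Q) and ¬P, infer Q.
One disjunct, 'x < -7', is ruled out; the other must hold.

x ≥ -7


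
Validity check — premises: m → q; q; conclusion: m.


This is affirming the consequent (fallacy). There exist truth assignments where the premises are all true but the conclusion is false.

Invalid.


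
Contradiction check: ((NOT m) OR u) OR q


Truth table over {m, q, u}:
m | q | u | φ
-------------
F | F | F | T
T | F | F | F
F | T | F | T
T | T | F | T
F | F | T | T
T | F | T | T
F | T | T | T
T | T | T | T
Satisfying assignment at row 1: m=F, q=F, u=F gives T.

No, it is not a contradiction.


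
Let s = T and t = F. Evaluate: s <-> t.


Biconditional is true when both operands have the same truth value.
Substitute: s=T, t=F.
T <-> F evaluates to F.

F


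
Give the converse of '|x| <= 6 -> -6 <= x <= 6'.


The converse of (P → Q) is (Q → P). It is not in general equivalent to the original.
Here P = '|x| <= 6' and Q = '-6 <= x <= 6'.

If -6 <= x <= 6, then |x| <= 6.


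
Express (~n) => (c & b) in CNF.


Step 1: Rewrite (¬n) → (c ∧ b) as ¬(¬n) ∨ (c ∧ b).
Step 2: Distribute ∨ over ∧.
Step 3: Eliminate any double negations (¬¬X = X).

(n | c) & (n | b)


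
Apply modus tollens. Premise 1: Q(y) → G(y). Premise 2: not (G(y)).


Modus tollens: from (P → Q) and ¬Q, infer ¬P.
Q = 'G(y)' is denied; since P → Q, P must also fail.

Not (Q(y)).


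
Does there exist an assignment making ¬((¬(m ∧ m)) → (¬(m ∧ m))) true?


Check all 2 assignments over {m}:
m | φ
-----
F | F
T | F
No assignment makes the formula true.

Unsatisfiable.


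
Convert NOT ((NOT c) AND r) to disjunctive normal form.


Step 1: Apply De Morgan: ¬((¬c) ∧ r) = ¬(¬c) ∨ ¬r.
Step 2: Eliminate any double negations (¬¬X = X).

c OR (NOT r)


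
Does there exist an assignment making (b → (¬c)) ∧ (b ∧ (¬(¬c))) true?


Check all 4 assignments over {b, c}:
b | c | φ
---------
F | F | F
T | F | F
F | T | F
T | T | F
No assignment makes the formula true.

Unsatisfiable.


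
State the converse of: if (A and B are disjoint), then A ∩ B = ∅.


The converse of (P → Q) is (Q → P). It is not in general equivalent to the original.
Here P = '(A and B are disjoint)' and Q = 'A ∩ B = ∅'.

If A ∩ B = ∅, then (A and B are disjoint).


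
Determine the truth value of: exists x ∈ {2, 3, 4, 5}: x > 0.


Evaluate the predicate on each element: 2:True, 3:True, 4:True, 5:True.
Witness x = 2 satisfies the predicate.

True


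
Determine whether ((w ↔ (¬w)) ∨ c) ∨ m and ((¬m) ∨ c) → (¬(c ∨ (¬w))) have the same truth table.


Compare truth tables:
c | m | w | φ | ψ
-----------------
F | F | F | F | F
T | F | F | T | F
F | T | F | T | T
T | T | F | T | F
F | F | T | F | T
T | F | T | T | F
F | T | T | T | T
T | T | T | T | F
They differ at row 2 (c=T, m=F, w=F): φ=T but ψ=F.

No, they are not logically equivalent.


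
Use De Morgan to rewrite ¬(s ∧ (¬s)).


De Morgan: the negation of a conjunction is the disjunction of the negations.
Distribute ¬ across ∧, flipping it to ∨, and negate each literal.

(¬s) ∨ s


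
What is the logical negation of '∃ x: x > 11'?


¬(∀ x: φ) = ∃ x: ¬φ, and ¬(∃ x: φ) = ∀ x: ¬φ.
Apply to the existential statement.

∀ x: ¬(x > 11)


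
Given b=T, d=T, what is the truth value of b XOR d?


Exclusive or is true when exactly one operand is true.
Substitute: b=T, d=T.
T XOR T evaluates to F.

F


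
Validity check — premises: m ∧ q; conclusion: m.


This matches the form of conjunction elimination: the conclusion follows in every model of the premises.

Valid.


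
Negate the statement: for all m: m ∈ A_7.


¬(for all x: φ) = there exists x: ¬φ, and ¬(there exists x: φ) = for all x: ¬φ.
Apply to the universal statement.

there exists m: NOT(m ∈ A_7)


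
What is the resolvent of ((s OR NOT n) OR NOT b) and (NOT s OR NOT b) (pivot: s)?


The clauses contain complementary literals s and NOTs.
Resolution eliminates this pair and disjoins the remaining literals (merging duplicates).

(NOT n OR NOT b)


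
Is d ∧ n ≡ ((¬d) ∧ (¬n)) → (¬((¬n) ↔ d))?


Compare truth tables:
d | n | φ | ψ
-------------
F | F | F | T
T | F | F | T
F | T | F | T
T | T | T | T
They differ at row 1 (d=F, n=F): φ=F but ψ=T.

No, they are not logically equivalent.


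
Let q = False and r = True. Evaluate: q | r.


Disjunction is false only when both operands are false.
Substitute: q=False, r=True.
False | True evaluates to True.

True


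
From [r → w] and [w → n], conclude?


Hypothetical syllogism: from (P → Q) and (Q → R), infer (P → R).
Chain the two implications through the shared middle term 'w'.

r → n


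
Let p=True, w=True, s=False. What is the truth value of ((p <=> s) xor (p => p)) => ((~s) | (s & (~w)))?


Substitute p=True, w=True, s=False:
p <=> s = True <=> False = False
p => p = True => True = True
(p <=> s) xor (p => p) = False xor True = True
~s = True
~w = False
s & (~w) = False & False = False
(~s) | (s & (~w)) = True | False = True
((p <=> s) xor (p => p)) => ((~s) | (s & (~w))) = True => True = True

True


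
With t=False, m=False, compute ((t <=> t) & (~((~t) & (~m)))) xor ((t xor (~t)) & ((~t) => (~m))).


Substitute t=False, m=False:
… (earlier sub-steps elided)
(~t) & (~m) = True & True = True
~((~t) & (~m)) = False
(t <=> t) & (~((~t) & (~m))) = True & False = False
~t = True
t xor (~t) = False xor True = True
~t = True
~m = True
(~t) => (~m) = True => True = True
(t xor (~t)) & ((~t) => (~m)) = True & True = True
((t <=> t) & (~((~t) & (~m)))) xor ((t xor (~t)) & ((~t) => (~m))) = False xor True = True

True


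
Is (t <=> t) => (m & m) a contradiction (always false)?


Truth table over {m, t}:
m | t | φ
---------
False | False | False
True | False | True
False | True | False
True | True | True
Satisfying assignment at row 2: m=True, t=False gives True.

No, it is not a contradiction.


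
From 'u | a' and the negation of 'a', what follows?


Disjunctive syllogism: from (P ∨ Q) and ¬P, infer Q.
One disjunct, 'a', is ruled out; the other must hold.

u


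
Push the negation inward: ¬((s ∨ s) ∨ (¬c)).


De Morgan: the negation of a disjunction is the conjunction of the negations.
Distribute ¬ across ∨, flipping it to ∧, and negate each literal.

((¬s) ∧ (¬s)) ∧ c


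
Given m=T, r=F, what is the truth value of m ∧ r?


Conjunction is true only when both operands are true.
Substitute: m=T, r=F.
T ∧ F evaluates to F.

F


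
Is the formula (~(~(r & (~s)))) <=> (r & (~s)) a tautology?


Build the truth table over {r, s}:
r | s | φ
---------
False | False | True
True | False | True
False | True | True
True | True | True
Every row evaluates to true.

Yes, it is a tautology.


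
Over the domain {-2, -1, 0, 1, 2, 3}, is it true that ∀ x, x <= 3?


Evaluate the predicate on each element: -2:T, -1:T, 0:T, 1:T, 2:T, 3:T.
Every element satisfies the predicate.

T


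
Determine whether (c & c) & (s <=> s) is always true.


Build the truth table over {c, s}:
c | s | φ
---------
False | False | False
True | False | True
False | True | False
True | True | True
Counterexample at row 1: with c=False, s=False, the formula is False.

No, it is not a tautology.


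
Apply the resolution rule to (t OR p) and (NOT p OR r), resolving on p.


The clauses contain complementary literals p and NOTp.
Resolution eliminates this pair and disjoins the remaining literals (merging duplicates).

(t OR r)


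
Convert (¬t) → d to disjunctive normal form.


Step 1: Rewrite (¬t) → d as ¬(¬t) ∨ d.
Step 2: Eliminate any double negations (¬¬X = X).

t ∨ d


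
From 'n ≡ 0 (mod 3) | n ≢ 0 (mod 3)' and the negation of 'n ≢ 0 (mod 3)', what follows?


Disjunctive syllogism: from (P ∨ Q) and ¬P, infer Q.
One disjunct, 'n ≢ 0 (mod 3)', is ruled out; the other must hold.

n ≡ 0 (mod 3)


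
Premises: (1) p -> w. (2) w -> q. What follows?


Hypothetical syllogism: from (P → Q) and (Q → R), infer (P → R).
Chain the two implications through the shared middle term 'w'.

p -> q


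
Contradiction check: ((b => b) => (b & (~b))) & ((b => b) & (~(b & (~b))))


Truth table over {b}:
b | φ
-----
False | False
True | False
Every row is false.

Yes, it is a contradiction.


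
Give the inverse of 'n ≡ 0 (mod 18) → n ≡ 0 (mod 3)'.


The inverse of (P → Q) is (¬P → ¬Q). It is equivalent to the converse, not to the original.
Here P = 'n ≡ 0 (mod 18)' and Q = 'n ≡ 0 (mod 3)'.

If not (n ≡ 0 (mod 18)), then not (n ≡ 0 (mod 3)).


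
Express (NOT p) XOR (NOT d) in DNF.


Step 1: (¬p) ⊕ (¬d) is true exactly when they disagree: ((¬p) ∧ ¬(¬d)) ∨ (¬(¬p) ∧ (¬d)).
Step 2: Eliminate any double negations (¬¬X = X).

((NOT p) AND d) OR (p AND (NOT d))


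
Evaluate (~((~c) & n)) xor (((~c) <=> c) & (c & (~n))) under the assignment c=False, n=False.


Substitute c=False, n=False:
~c = True
(~c) & n = True & False = False
~((~c) & n) = True
~c = True
(~c) <=> c = True <=> False = False
~n = True
c & (~n) = False & True = False
((~c) <=> c) & (c & (~n)) = False & False = False
(~((~c) & n)) xor (((~c) <=> c) & (c & (~n))) = True xor False = True

True


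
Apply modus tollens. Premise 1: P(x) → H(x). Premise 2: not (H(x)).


Modus tollens: from (P → Q) and ¬Q, infer ¬P.
Q = 'H(x)' is denied; since P → Q, P must also fail.

Not (P(x)).


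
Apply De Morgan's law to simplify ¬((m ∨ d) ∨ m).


De Morgan: the negation of a disjunction is the conjunction of the negations.
Distribute ¬ across ∨, flipping it to ∧, and negate each literal.

((¬m) ∧ (¬d)) ∧ (¬m)


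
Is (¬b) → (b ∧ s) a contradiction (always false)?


Truth table over {b, s}:
b | s | φ
---------
F | F | F
T | F | T
F | T | F
T | T | T
Satisfying assignment at row 2: b=T, s=F gives T.

No, it is not a contradiction.


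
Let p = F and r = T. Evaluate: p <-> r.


Biconditional is true when both operands have the same truth value.
Substitute: p=F, r=T.
F <-> T evaluates to F.

F


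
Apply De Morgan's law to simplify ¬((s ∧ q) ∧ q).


De Morgan: the negation of a conjunction is the disjunction of the negations.
Distribute ¬ across ∧, flipping it to ∨, and negate each literal.

((¬s) ∨ (¬q)) ∨ (¬q)


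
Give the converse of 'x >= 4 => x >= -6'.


The converse of (P → Q) is (Q → P). It is not in general equivalent to the original.
Here P = 'x >= 4' and Q = 'x >= -6'.

If x >= -6, then x >= 4.


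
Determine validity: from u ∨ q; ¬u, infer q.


This matches the form of disjunctive syllogism: the conclusion follows in every model of the premises.

Valid.


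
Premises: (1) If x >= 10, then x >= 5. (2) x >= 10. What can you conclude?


Modus ponens: from (P → Q) and P, infer Q.
P = 'x >= 10' is asserted, and P → Q holds, so Q follows.

x >= 5.


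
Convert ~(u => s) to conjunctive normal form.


Step 1: Rewrite u → s as ¬u ∨ s.
Step 2: Negate: ¬(¬u ∨ s) = u ∧ ¬s (De Morgan + double negation).

u & (~s)


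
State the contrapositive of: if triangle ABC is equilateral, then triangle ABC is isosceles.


The contrapositive of (P → Q) is (¬Q → ¬P); it is logically equivalent to the original.
Here P = 'triangle ABC is equilateral' and Q = 'triangle ABC is isosceles'.

If not (triangle ABC is isosceles), then not (triangle ABC is equilateral).


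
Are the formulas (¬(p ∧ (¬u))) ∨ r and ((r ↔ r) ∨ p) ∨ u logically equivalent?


Compare truth tables:
p | r | u | φ | ψ
-----------------
F | F | F | T | T
T | F | F | F | T
F | T | F | T | T
T | T | F | T | T
F | F | T | T | T
T | F | T | T | T
F | T | T | T | T
T | T | T | T | T
They differ at row 2 (p=T, r=F, u=F): φ=F but ψ=T.

No, they are not logically equivalent.


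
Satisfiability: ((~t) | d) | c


Search for a satisfying assignment over {c, d, t}.
Try c=False, d=False, t=False: the formula evaluates to True.
A satisfying assignment exists.

Satisfiable.


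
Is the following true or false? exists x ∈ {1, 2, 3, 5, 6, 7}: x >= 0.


Evaluate the predicate on each element: 1:True, 2:True, 3:True, 5:True, 6:True, 7:True.
Witness x = 1 satisfies the predicate.

True


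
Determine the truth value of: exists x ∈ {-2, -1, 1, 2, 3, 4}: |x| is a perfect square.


Evaluate the predicate on each element: -2:False, -1:True, 1:True, 2:False, 3:False, 4:True.
Witness x = -1 satisfies the predicate.

True


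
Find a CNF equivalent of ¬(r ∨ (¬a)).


Step 1: Apply De Morgan: ¬(r ∨ (¬a)) = ¬r ∧ ¬(¬a).
Step 2: Eliminate any double negations (¬¬X = X).

(¬r) ∧ a


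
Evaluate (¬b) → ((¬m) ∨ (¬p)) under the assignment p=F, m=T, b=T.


Substitute p=F, m=T, b=T:
¬b = F
¬m = F
¬p = T
(¬m) ∨ (¬p) = F ∨ T = T
(¬b) → ((¬m) ∨ (¬p)) = F → T = T

T


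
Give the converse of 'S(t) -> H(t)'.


The converse of (P → Q) is (Q → P). It is not in general equivalent to the original.
Here P = 'S(t)' and Q = 'H(t)'.

If H(t), then S(t).


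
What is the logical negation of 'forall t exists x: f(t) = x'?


Negation flips each quantifier (∀↔∃) and negates the inner predicate.
¬(forall t exists x: φ) = exists t forall x: ¬φ.

exists t forall x: ~(f(t) = x)


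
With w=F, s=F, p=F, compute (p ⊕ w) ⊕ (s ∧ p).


Substitute w=F, s=F, p=F:
p ⊕ w = F ⊕ F = F
s ∧ p = F ∧ F = F
(p ⊕ w) ⊕ (s ∧ p) = F ⊕ F = F

F


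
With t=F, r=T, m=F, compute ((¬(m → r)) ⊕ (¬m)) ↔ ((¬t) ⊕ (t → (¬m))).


Substitute t=F, r=T, m=F:
m → r = F → T = T
¬(m → r) = F
¬m = T
(¬(m → r)) ⊕ (¬m) = F ⊕ T = T
¬t = T
¬m = T
t → (¬m) = F → T = T
(¬t) ⊕ (t → (¬m)) = T ⊕ T = F
((¬(m → r)) ⊕ (¬m)) ↔ ((¬t) ⊕ (t → (¬m))) = T ↔ F = F

F


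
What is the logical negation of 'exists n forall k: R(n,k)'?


Negation flips each quantifier (∀↔∃) and negates the inner predicate.
¬(exists n forall k: φ) = forall n exists k: ¬φ.

forall n exists k: ~(R(n,k))


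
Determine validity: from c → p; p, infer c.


This is affirming the consequent (fallacy). There exist truth assignments where the premises are all true but the conclusion is false.

Invalid.


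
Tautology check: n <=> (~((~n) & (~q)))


Build the truth table over {n, q}:
n | q | φ
---------
False | False | True
True | False | True
False | True | False
True | True | True
Counterexample at row 3: with n=False, q=True, the formula is False.

No, it is not a tautology.


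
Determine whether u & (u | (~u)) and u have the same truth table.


Compare truth tables:
u | φ | ψ
---------
False | False | False
True | True | True
The columns φ and ψ agree on every row.

Yes, they are logically equivalent.


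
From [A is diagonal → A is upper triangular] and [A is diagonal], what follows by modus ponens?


Modus ponens: from (P → Q) and P, infer Q.
P = 'A is diagonal' is asserted, and P → Q holds, so Q follows.

A is upper triangular.


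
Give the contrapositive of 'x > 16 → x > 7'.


The contrapositive of (P → Q) is (¬Q → ¬P); it is logically equivalent to the original.
Here P = 'x > 16' and Q = 'x > 7'.

If not (x > 7), then not (x > 16).


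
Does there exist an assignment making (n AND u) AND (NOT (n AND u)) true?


Check all 4 assignments over {n, u}:
n | u | φ
---------
F | F | F
T | F | F
F | T | F
T | T | F
No assignment makes the formula true.

Unsatisfiable.


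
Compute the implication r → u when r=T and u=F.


Implication is false only when antecedent is true and consequent is false.
Substitute: r=T, u=F.
T → F evaluates to F.

F


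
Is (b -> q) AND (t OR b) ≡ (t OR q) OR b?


Compare truth tables:
b | q | t | φ | ψ
-----------------
F | F | F | F | F
T | F | F | F | T
F | T | F | F | T
T | T | F | T | T
F | F | T | T | T
T | F | T | F | T
F | T | T | T | T
T | T | T | T | T
They differ at row 2 (b=T, q=F, t=F): φ=F but ψ=T.

No, they are not logically equivalent.


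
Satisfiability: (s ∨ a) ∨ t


Search for a satisfying assignment over {a, s, t}.
Try a=T, s=F, t=F: the formula evaluates to T.
A satisfying assignment exists.

Satisfiable.


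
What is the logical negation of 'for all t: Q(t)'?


¬(for all x: φ) = there exists x: ¬φ, and ¬(there exists x: φ) = for all x: ¬φ.
Apply to the universal statement.

there exists t: NOT(Q(t))


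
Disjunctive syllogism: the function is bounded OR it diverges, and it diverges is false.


Disjunctive syllogism: from (P ∨ Q) and ¬P, infer Q.
One disjunct, 'it diverges', is ruled out; the other must hold.

the function is bounded


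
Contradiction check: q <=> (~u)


Truth table over {q, u}:
q | u | φ
---------
False | False | False
True | False | True
False | True | True
True | True | False
Satisfying assignment at row 2: q=True, u=False gives True.

No, it is not a contradiction.


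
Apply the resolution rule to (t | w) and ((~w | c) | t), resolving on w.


The clauses contain complementary literals w and ~w.
Resolution eliminates this pair and disjoins the remaining literals (merging duplicates).

(t | c)


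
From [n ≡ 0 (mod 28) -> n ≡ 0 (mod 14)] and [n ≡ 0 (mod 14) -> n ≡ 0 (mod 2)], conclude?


Hypothetical syllogism: from (P → Q) and (Q → R), infer (P → R).
Chain the two implications through the shared middle term 'n ≡ 0 (mod 14)'.

n ≡ 0 (mod 28) -> n ≡ 0 (mod 2)


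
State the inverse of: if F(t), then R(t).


The inverse of (P → Q) is (¬P → ¬Q). It is equivalent to the converse, not to the original.
Here P = 'F(t)' and Q = 'R(t)'.

If not (F(t)), then not (R(t)).


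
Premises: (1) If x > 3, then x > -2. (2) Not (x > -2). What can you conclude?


Modus tollens: from (P → Q) and ¬Q, infer ¬P.
Q = 'x > -2' is denied; since P → Q, P must also fail.

Not (x > 3).


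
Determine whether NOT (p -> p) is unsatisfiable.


Truth table over {p}:
p | φ
-----
F | F
T | F
Every row is false.

Yes, it is a contradiction.


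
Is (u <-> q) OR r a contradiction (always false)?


Truth table over {q, r, u}:
q | r | u | φ
-------------
F | F | F | T
T | F | F | F
F | T | F | T
T | T | F | T
F | F | T | F
T | F | T | T
F | T | T | T
T | T | T | T
Satisfying assignment at row 1: q=F, r=F, u=F gives T.

No, it is not a contradiction.


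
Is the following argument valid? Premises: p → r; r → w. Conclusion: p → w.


This matches the form of hypothetical syllogism: the conclusion follows in every model of the premises.

Valid.


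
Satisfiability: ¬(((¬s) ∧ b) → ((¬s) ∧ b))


Check all 4 assignments over {b, s}:
b | s | φ
---------
F | F | F
T | F | F
F | T | F
T | T | F
No assignment makes the formula true.

Unsatisfiable.


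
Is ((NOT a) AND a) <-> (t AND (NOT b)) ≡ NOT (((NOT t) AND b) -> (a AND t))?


Compare truth tables:
a | b | t | φ | ψ
-----------------
F | F | F | T | F
T | F | F | T | F
F | T | F | T | T
T | T | F | T | T
F | F | T | F | F
T | F | T | F | F
F | T | T | T | F
T | T | T | T | F
They differ at row 1 (a=F, b=F, t=F): φ=T but ψ=F.

No, they are not logically equivalent.


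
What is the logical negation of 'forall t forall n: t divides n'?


Negation flips each quantifier (∀↔∃) and negates the inner predicate.
¬(forall t forall n: φ) = exists t exists n: ¬φ.

exists t exists n: ~(t divides n)


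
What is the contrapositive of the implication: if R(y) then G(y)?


The contrapositive of (P → Q) is (¬Q → ¬P); it is logically equivalent to the original.
Here P = 'R(y)' and Q = 'G(y)'.

If not (G(y)), then not (R(y)).


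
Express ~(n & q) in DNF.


Step 1: Apply De Morgan: ¬(n ∧ q) = ¬n ∨ ¬q.

(~n) | (~q)


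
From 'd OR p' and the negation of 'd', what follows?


Disjunctive syllogism: from (P ∨ Q) and ¬P, infer Q.
One disjunct, 'd', is ruled out; the other must hold.

p


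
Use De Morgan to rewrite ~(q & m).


De Morgan: the negation of a conjunction is the disjunction of the negations.
Distribute ~ across &, flipping it to |, and negate each literal.

(~q) | (~m)


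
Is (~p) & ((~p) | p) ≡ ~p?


Compare truth tables:
p | φ | ψ
---------
False | True | True
True | False | False
The columns φ and ψ agree on every row.

Yes, they are logically equivalent.


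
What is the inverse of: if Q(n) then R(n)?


The inverse of (P → Q) is (¬P → ¬Q). It is equivalent to the converse, not to the original.
Here P = 'Q(n)' and Q = 'R(n)'.

If not (Q(n)), then not (R(n)).


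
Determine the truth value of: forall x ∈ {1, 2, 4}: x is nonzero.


Evaluate the predicate on each element: 1:True, 2:True, 4:True.
Every element satisfies the predicate.

True


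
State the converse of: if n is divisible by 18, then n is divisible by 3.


The converse of (P → Q) is (Q → P). It is not in general equivalent to the original.
Here P = 'n is divisible by 18' and Q = 'n is divisible by 3'.

If n is divisible by 3, then n is divisible by 18.


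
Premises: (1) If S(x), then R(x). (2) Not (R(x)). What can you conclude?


Modus tollens: from (P → Q) and ¬Q, infer ¬P.
Q = 'R(x)' is denied; since P → Q, P must also fail.

Not (S(x)).


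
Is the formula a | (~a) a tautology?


Build the truth table over {a}:
a | φ
-----
False | True
True | True
Every row evaluates to true.

Yes, it is a tautology.


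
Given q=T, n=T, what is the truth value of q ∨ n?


Disjunction is false only when both operands are false.
Substitute: q=T, n=T.
T ∨ T evaluates to T.

T


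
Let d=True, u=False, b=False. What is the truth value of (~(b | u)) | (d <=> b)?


Substitute d=True, u=False, b=False:
b | u = False | False = False
~(b | u) = True
d <=> b = True <=> False = False
(~(b | u)) | (d <=> b) = True | False = True

True


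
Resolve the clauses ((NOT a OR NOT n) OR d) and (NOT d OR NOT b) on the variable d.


The clauses contain complementary literals d and NOTd.
Resolution eliminates this pair and disjoins the remaining literals (merging duplicates).

((NOT n OR NOT a) OR NOT b)


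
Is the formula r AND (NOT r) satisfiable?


Check all 2 assignments over {r}:
r | φ
-----
F | F
T | F
No assignment makes the formula true.

Unsatisfiable.


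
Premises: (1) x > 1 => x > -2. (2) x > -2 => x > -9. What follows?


Hypothetical syllogism: from (P → Q) and (Q → R), infer (P → R).
Chain the two implications through the shared middle term 'x > -2'.

x > 1 => x > -9


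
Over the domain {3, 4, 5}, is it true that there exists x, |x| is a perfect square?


Evaluate the predicate on each element: 3:F, 4:T, 5:F.
Witness x = 4 satisfies the predicate.

T


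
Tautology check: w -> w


Build the truth table over {w}:
w | φ
-----
F | T
T | T
Every row evaluates to true.

Yes, it is a tautology.


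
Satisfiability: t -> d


Search for a satisfying assignment over {d, t}.
Try d=F, t=F: the formula evaluates to T.
A satisfying assignment exists.

Satisfiable.


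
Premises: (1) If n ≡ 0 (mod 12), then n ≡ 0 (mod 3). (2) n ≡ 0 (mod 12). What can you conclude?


Modus ponens: from (P → Q) and P, infer Q.
P = 'n ≡ 0 (mod 12)' is asserted, and P → Q holds, so Q follows.

n ≡ 0 (mod 3).


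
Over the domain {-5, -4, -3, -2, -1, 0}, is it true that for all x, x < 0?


Evaluate the predicate on each element: -5:T, -4:T, -3:T, -2:T, -1:T, 0:F.
Counterexample x = 0 fails the predicate.

F


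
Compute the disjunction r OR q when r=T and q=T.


Disjunction is false only when both operands are false.
Substitute: r=T, q=T.
T OR T evaluates to T.

T


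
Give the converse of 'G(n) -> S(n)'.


The converse of (P → Q) is (Q → P). It is not in general equivalent to the original.
Here P = 'G(n)' and Q = 'S(n)'.

If S(n), then G(n).


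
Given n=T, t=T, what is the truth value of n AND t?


Conjunction is true only when both operands are true.
Substitute: n=T, t=T.
T AND T evaluates to T.

T


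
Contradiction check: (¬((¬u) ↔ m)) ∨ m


Truth table over {m, u}:
m | u | φ
---------
F | F | T
T | F | T
F | T | F
T | T | T
Satisfying assignment at row 1: m=F, u=F gives T.

No, it is not a contradiction.


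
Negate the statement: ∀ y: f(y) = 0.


¬(∀ x: φ) = ∃ x: ¬φ, and ¬(∃ x: φ) = ∀ x: ¬φ.
Apply to the universal statement.

∃ y: ¬(f(y) = 0)


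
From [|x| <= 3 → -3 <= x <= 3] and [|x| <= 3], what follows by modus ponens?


Modus ponens: from (P → Q) and P, infer Q.
P = '|x| <= 3' is asserted, and P → Q holds, so Q follows.

-3 <= x <= 3.


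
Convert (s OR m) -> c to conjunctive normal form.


Step 1: Rewrite as ¬(s ∨ m) ∨ c = (¬s ∧ ¬m) ∨ c.
Step 2: Distribute ∨ over ∧.

((NOT s) OR c) AND ((NOT m) OR c)


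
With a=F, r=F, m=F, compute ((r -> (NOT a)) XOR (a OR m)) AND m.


Substitute a=F, r=F, m=F:
NOT a = T
r -> (NOT a) = F -> T = T
a OR m = F OR F = F
(r -> (NOT a)) XOR (a OR m) = T XOR F = T
((r -> (NOT a)) XOR (a OR m)) AND m = T AND F = F

F


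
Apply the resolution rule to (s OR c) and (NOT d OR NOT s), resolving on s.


The clauses contain complementary literals s and NOTs.
Resolution eliminates this pair and disjoins the remaining literals (merging duplicates).

(c OR NOT d)


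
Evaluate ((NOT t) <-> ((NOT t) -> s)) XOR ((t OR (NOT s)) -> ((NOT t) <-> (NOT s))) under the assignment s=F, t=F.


Substitute s=F, t=F:
… (earlier sub-steps elided)
NOT t = T
(NOT t) -> s = T -> F = F
(NOT t) <-> ((NOT t) -> s) = T <-> F = F
NOT s = T
t OR (NOT s) = F OR T = T
NOT t = T
NOT s = T
(NOT t) <-> (NOT s) = T <-> T = T
(t OR (NOT s)) -> ((NOT t) <-> (NOT s)) = T -> T = T
((NOT t) <-> ((NOT t) -> s)) XOR ((t OR (NOT s)) -> ((NOT t) <-> (NOT s))) = F XOR T = T

T


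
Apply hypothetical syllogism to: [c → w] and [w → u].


Hypothetical syllogism: from (P → Q) and (Q → R), infer (P → R).
Chain the two implications through the shared middle term 'w'.

c → u


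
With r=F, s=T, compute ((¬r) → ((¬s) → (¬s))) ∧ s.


Substitute r=F, s=T:
¬r = T
¬s = F
¬s = F
(¬s) → (¬s) = F → F = T
(¬r) → ((¬s) → (¬s)) = T → T = T
((¬r) → ((¬s) → (¬s))) ∧ s = T ∧ T = T

T


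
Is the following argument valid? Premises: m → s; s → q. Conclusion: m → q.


This matches the form of hypothetical syllogism: the conclusion follows in every model of the premises.

Valid.


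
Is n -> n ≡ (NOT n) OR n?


Compare truth tables:
n | φ | ψ
---------
F | T | T
T | T | T
The columns φ and ψ agree on every row.

Yes, they are logically equivalent.


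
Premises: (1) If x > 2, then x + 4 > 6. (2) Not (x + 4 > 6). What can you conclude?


Modus tollens: from (P → Q) and ¬Q, infer ¬P.
Q = 'x + 4 > 6' is denied; since P → Q, P must also fail.

Not (x > 2).


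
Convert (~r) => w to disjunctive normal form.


Step 1: Rewrite (¬r) → w as ¬(¬r) ∨ w.
Step 2: Eliminate any double negations (¬¬X = X).

r | w


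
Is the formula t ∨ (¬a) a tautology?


Build the truth table over {a, t}:
a | t | φ
---------
F | F | T
T | F | F
F | T | T
T | T | T
Counterexample at row 2: with a=T, t=F, the formula is F.

No, it is not a tautology.
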